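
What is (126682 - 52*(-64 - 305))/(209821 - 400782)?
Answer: -145870/190961 ≈ -0.76387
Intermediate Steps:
(126682 - 52*(-64 - 305))/(209821 - 400782) = (126682 - 52*(-369))/(-190961) = (126682 + 19188)*(-1/190961) = 145870*(-1/190961) = -145870/190961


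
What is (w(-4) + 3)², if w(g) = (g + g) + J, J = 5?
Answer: 0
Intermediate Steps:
w(g) = 5 + 2*g (w(g) = (g + g) + 5 = 2*g + 5 = 5 + 2*g)
(w(-4) + 3)² = ((5 + 2*(-4)) + 3)² = ((5 - 8) + 3)² = (-3 + 3)² = 0² = 0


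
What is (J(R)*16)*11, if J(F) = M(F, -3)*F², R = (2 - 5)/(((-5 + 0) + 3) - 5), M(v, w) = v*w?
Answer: -14256/343 ≈ -41.563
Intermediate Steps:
R = 3/7 (R = -3/((-5 + 3) - 5) = -3/(-2 - 5) = -3/(-7) = -3*(-⅐) = 3/7 ≈ 0.42857)
J(F) = -3*F³ (J(F) = (F*(-3))*F² = (-3*F)*F² = -3*F³)
(J(R)*16)*11 = (-3*(3/7)³*16)*11 = (-3*27/343*16)*11 = -81/343*16*11 = -1296/343*11 = -14256/343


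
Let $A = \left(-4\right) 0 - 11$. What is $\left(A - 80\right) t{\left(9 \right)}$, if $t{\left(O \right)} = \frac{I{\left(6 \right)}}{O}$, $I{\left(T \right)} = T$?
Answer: $- \frac{182}{3} \approx -60.667$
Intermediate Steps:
$A = -11$ ($A = 0 - 11 = -11$)
$t{\left(O \right)} = \frac{6}{O}$
$\left(A - 80\right) t{\left(9 \right)} = \left(-11 - 80\right) \frac{6}{9} = \left(-11 - 80\right) 6 \cdot \frac{1}{9} = \left(-11 - 80\right) \frac{2}{3} = \left(-91\right) \frac{2}{3} = - \frac{182}{3}$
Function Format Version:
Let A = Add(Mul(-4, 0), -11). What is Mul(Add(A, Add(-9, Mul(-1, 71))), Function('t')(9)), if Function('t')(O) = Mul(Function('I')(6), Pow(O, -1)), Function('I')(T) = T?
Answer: Rational(-182, 3) ≈ -60.667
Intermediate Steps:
A = -11 (A = Add(0, -11) = -11)
Function('t')(O) = Mul(6, Pow(O, -1))
Mul(Add(A, Add(-9, Mul(-1, 71))), Function('t')(9)) = Mul(Add(-11, Add(-9, Mul(-1, 71))), Mul(6, Pow(9, -1))) = Mul(Add(-11, Add(-9, -71)), Mul(6, Rational(1, 9))) = Mul(Add(-11, -80), Rational(2, 3)) = Mul(-91, Rational(2, 3)) = Rational(-182, 3)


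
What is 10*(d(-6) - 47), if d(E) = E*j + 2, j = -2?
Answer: -330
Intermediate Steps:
d(E) = 2 - 2*E (d(E) = E*(-2) + 2 = -2*E + 2 = 2 - 2*E)
10*(d(-6) - 47) = 10*((2 - 2*(-6)) - 47) = 10*((2 + 12) - 47) = 10*(14 - 47) = 10*(-33) = -330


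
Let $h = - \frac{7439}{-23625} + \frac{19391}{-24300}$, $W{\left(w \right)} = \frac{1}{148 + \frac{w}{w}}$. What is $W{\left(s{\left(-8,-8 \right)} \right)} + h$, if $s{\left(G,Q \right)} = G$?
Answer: $- \frac{60370769}{126724500} \approx -0.47639$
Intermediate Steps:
$W{\left(w \right)} = \frac{1}{149}$ ($W{\left(w \right)} = \frac{1}{148 + 1} = \frac{1}{149}$)
$h = - \frac{410881}{850500}$ ($h = \left(-7439\right) \left(- \frac{1}{23625}\right) + 19391 \left(- \frac{1}{24300}\right) = \frac{7439}{23625} - \frac{19391}{24300} = - \frac{410881}{850500} \approx -0.48311$)
$W{\left(s{\left(-8,-8 \right)} \right)} + h = \frac{1}{149} - \frac{410881}{850500} = - \frac{60370769}{126724500}$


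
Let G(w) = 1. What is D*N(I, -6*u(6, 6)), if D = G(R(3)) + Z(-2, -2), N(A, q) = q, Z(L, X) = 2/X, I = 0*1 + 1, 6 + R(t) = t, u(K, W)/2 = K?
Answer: 0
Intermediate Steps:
u(K, W) = 2*K
R(t) = -6 + t
I = 1 (I = 0 + 1 = 1)
D = 0 (D = 1 + 2/(-2) = 1 + 2*(-1/2) = 1 - 1 = 0)
D*N(I, -6*u(6, 6)) = 0*(-12*6) = 0*(-6*12) = 0*(-72) = 0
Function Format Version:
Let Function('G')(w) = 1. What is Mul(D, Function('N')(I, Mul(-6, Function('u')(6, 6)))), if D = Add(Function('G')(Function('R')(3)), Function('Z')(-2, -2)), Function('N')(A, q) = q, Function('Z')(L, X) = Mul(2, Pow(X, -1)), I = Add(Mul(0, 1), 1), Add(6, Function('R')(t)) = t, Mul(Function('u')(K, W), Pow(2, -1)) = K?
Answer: 0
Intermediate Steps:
Function('u')(K, W) = Mul(2, K)
Function('R')(t) = Add(-6, t)
I = 1 (I = Add(0, 1) = 1)
D = 0 (D = Add(1, Mul(2, Pow(-2, -1))) = Add(1, Mul(2, Rational(-1, 2))) = Add(1, -1) = 0)
Mul(D, Function('N')(I, Mul(-6, Function('u')(6, 6)))) = Mul(0, Mul(-6, Mul(2, 6))) = Mul(0, Mul(-6, 12)) = Mul(0, -72) = 0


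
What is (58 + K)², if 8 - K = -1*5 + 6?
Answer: 4225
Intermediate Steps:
K = 7 (K = 8 - (-1*5 + 6) = 8 - (-5 + 6) = 8 - 1*1 = 8 - 1 = 7)
(58 + K)² = (58 + 7)² = 65² = 4225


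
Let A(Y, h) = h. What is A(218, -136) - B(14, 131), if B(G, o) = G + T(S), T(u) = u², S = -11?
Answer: -271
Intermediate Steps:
B(G, o) = 121 + G (B(G, o) = G + (-11)² = G + 121 = 121 + G)
A(218, -136) - B(14, 131) = -136 - (121 + 14) = -136 - 1*135 = -136 - 135 = -271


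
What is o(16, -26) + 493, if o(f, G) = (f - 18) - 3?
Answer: 488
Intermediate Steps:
o(f, G) = -21 + f (o(f, G) = (-18 + f) - 3 = -21 + f)
o(16, -26) + 493 = (-21 + 16) + 493 = -5 + 493 = 488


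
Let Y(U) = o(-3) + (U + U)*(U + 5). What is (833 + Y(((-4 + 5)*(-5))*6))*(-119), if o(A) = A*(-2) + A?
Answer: -277984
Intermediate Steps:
o(A) = -A (o(A) = -2*A + A = -A)
Y(U) = 3 + 2*U*(5 + U) (Y(U) = -1*(-3) + (U + U)*(U + 5) = 3 + (2*U)*(5 + U) = 3 + 2*U*(5 + U))
(833 + Y(((-4 + 5)*(-5))*6))*(-119) = (833 + (3 + 2*(((-4 + 5)*(-5))*6)² + 10*(((-4 + 5)*(-5))*6)))*(-119) = (833 + (3 + 2*((1*(-5))*6)² + 10*((1*(-5))*6)))*(-119) = (833 + (3 + 2*(-5*6)² + 10*(-5*6)))*(-119) = (833 + (3 + 2*(-30)² + 10*(-30)))*(-119) = (833 + (3 + 2*900 - 300))*(-119) = (833 + (3 + 1800 - 300))*(-119) = (833 + 1503)*(-119) = 2336*(-119) = -277984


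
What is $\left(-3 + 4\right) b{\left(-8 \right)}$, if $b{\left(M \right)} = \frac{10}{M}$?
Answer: $- \frac{5}{4} \approx -1.25$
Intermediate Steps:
$\left(-3 + 4\right) b{\left(-8 \right)} = \left(-3 + 4\right) \frac{10}{-8} = 1 \cdot 10 \left(- \frac{1}{8}\right) = 1 \left(- \frac{5}{4}\right) = - \frac{5}{4}$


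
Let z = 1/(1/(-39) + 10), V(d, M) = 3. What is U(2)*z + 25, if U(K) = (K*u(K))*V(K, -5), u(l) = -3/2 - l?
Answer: 8906/389 ≈ 22.895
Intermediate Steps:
u(l) = -3/2 - l (u(l) = -3*½ - l = -3/2 - l)
z = 39/389 (z = 1/(-1/39 + 10) = 1/(389/39) = 39/389 ≈ 0.10026)
U(K) = 3*K*(-3/2 - K) (U(K) = (K*(-3/2 - K))*3 = 3*K*(-3/2 - K))
U(2)*z + 25 = -3/2*2*(3 + 2*2)*(39/389) + 25 = -3/2*2*(3 + 4)*(39/389) + 25 = -3/2*2*7*(39/389) + 25 = -21*39/389 + 25 = -819/389 + 25 = 8906/389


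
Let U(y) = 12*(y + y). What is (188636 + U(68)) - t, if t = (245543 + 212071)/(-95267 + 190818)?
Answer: 18179840054/95551 ≈ 1.9026e+5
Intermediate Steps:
t = 457614/95551 ≈ 4.7892
U(y) = 24*y (U(y) = 12*(2*y) = 24*y)
(188636 + U(68)) - t = (188636 + 24*68) - 1*457614/95551 = (188636 + 1632) - 457614/95551 = 190268 - 457614/95551 = 18179840054/95551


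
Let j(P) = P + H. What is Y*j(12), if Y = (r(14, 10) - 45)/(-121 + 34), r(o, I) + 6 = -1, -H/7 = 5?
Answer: -1196/87 ≈ -13.747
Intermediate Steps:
H = -35 (H = -7*5 = -35)
r(o, I) = -7 (r(o, I) = -6 - 1 = -7)
Y = 52/87 (Y = (-7 - 45)/(-121 + 34) = -52/(-87) = -52*(-1/87) = 52/87 ≈ 0.59770)
j(P) = -35 + P (j(P) = P - 35 = -35 + P)
Y*j(12) = 52*(-35 + 12)/87 = (52/87)*(-23) = -1196/87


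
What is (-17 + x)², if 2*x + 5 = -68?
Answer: 11449/4 ≈ 2862.3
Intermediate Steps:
x = -73/2 (x = -5/2 + (½)*(-68) = -5/2 - 34 = -73/2 ≈ -36.500)
(-17 + x)² = (-17 - 73/2)² = (-107/2)² = 11449/4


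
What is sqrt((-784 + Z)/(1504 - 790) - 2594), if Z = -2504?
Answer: I*sqrt(36798846)/119 ≈ 50.977*I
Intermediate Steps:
sqrt((-784 + Z)/(1504 - 790) - 2594) = sqrt((-784 - 2504)/(1504 - 790) - 2594) = sqrt(-3288/714 - 2594) = sqrt(-3288*1/714 - 2594) = sqrt(-548/119 - 2594) = sqrt(-309234/119) = I*sqrt(36798846)/119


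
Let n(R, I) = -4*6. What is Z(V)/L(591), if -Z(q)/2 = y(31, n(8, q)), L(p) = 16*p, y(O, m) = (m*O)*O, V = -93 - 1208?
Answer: 961/197 ≈ 4.8782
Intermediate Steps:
V = -1301
n(R, I) = -24
y(O, m) = m*O² (y(O, m) = (O*m)*O = m*O²)
Z(q) = 46128 (Z(q) = -(-48)*31² = -(-48)*961 = -2*(-23064) = 46128)
Z(V)/L(591) = 46128/((16*591)) = 46128/9456 = 46128*(1/9456) = 961/197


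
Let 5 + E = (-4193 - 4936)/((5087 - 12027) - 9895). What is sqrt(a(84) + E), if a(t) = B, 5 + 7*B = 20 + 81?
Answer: sqrt(53540110)/2405 ≈ 3.0425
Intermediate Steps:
B = 96/7 (B = -5/7 + (20 + 81)/7 = -5/7 + (1/7)*101 = -5/7 + 101/7 = 96/7 ≈ 13.714)
a(t) = 96/7
E = -75046/16835 (E = -5 + (-4193 - 4936)/((5087 - 12027) - 9895) = -5 - 9129/(-6940 - 9895) = -5 - 9129/(-16835) = -5 - 9129*(-1/16835) = -5 + 9129/16835 = -75046/16835 ≈ -4.4577)
sqrt(a(84) + E) = sqrt(96/7 - 75046/16835) = sqrt(22262/2405) = sqrt(53540110)/2405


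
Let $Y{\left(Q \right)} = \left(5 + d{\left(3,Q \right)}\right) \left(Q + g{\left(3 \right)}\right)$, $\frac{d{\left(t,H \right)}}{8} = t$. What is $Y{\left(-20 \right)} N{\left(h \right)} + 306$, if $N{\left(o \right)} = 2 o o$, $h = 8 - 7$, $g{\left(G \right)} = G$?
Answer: $-680$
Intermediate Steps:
$d{\left(t,H \right)} = 8 t$
$h = 1$
$Y{\left(Q \right)} = 87 + 29 Q$ ($Y{\left(Q \right)} = \left(5 + 8 \cdot 3\right) \left(Q + 3\right) = \left(5 + 24\right) \left(3 + Q\right) = 29 \left(3 + Q\right) = 87 + 29 Q$)
$N{\left(o \right)} = 2 o^{2}$
$Y{\left(-20 \right)} N{\left(h \right)} + 306 = \left(87 + 29 \left(-20\right)\right) 2 \cdot 1^{2} + 306 = \left(87 - 580\right) 2 \cdot 1 + 306 = \left(-493\right) 2 + 306 = -986 + 306 = -680$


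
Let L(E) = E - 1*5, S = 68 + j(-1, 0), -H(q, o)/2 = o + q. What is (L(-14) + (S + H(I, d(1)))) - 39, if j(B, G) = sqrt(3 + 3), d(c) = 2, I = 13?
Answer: -20 + sqrt(6) ≈ -17.551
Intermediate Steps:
j(B, G) = sqrt(6)
H(q, o) = -2*o - 2*q (H(q, o) = -2*(o + q) = -2*o - 2*q)
S = 68 + sqrt(6) ≈ 70.449
L(E) = -5 + E (L(E) = E - 5 = -5 + E)
(L(-14) + (S + H(I, d(1)))) - 39 = ((-5 - 14) + ((68 + sqrt(6)) + (-2*2 - 2*13))) - 39 = (-19 + ((68 + sqrt(6)) + (-4 - 26))) - 39 = (-19 + ((68 + sqrt(6)) - 30)) - 39 = (-19 + (38 + sqrt(6))) - 39 = (19 + sqrt(6)) - 39 = -20 + sqrt(6)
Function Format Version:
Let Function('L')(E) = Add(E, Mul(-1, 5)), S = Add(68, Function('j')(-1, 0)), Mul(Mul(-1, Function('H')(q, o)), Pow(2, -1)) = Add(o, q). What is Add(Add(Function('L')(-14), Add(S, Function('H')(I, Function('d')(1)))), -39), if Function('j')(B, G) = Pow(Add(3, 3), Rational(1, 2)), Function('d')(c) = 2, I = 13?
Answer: Add(-20, Pow(6, Rational(1, 2))) ≈ -17.551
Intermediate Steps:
Function('j')(B, G) = Pow(6, Rational(1, 2))
Function('H')(q, o) = Add(Mul(-2, o), Mul(-2, q)) (Function('H')(q, o) = Mul(-2, Add(o, q)) = Add(Mul(-2, o), Mul(-2, q)))
S = Add(68, Pow(6, Rational(1, 2))) ≈ 70.449
Function('L')(E) = Add(-5, E) (Function('L')(E) = Add(E, -5) = Add(-5, E))
Add(Add(Function('L')(-14), Add(S, Function('H')(I, Function('d')(1)))), -39) = Add(Add(Add(-5, -14), Add(Add(68, Pow(6, Rational(1, 2))), Add(Mul(-2, 2), Mul(-2, 13)))), -39) = Add(Add(-19, Add(Add(68, Pow(6, Rational(1, 2))), Add(-4, -26))), -39) = Add(Add(-19, Add(Add(68, Pow(6, Rational(1, 2))), -30)), -39) = Add(Add(-19, Add(38, Pow(6, Rational(1, 2)))), -39) = Add(Add(19, Pow(6, Rational(1, 2))), -39) = Add(-20, Pow(6, Rational(1, 2)))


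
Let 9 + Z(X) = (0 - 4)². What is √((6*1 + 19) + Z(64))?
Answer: 4*√2 ≈ 5.6569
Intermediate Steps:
Z(X) = 7 (Z(X) = -9 + (0 - 4)² = -9 + (-4)² = -9 + 16 = 7)
√((6*1 + 19) + Z(64)) = √((6*1 + 19) + 7) = √((6 + 19) + 7) = √(25 + 7) = √32 = 4*√2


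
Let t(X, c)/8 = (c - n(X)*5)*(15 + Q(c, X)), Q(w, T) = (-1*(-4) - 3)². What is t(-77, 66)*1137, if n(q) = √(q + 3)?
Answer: 9605376 - 727680*I*√74 ≈ 9.6054e+6 - 6.2597e+6*I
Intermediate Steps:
Q(w, T) = 1 (Q(w, T) = (4 - 3)² = 1² = 1)
n(q) = √(3 + q)
t(X, c) = -640*√(3 + X) + 128*c (t(X, c) = 8*((c - √(3 + X)*5)*(15 + 1)) = 8*((c - 5*√(3 + X))*16) = 8*(-80*√(3 + X) + 16*c) = -640*√(3 + X) + 128*c)
t(-77, 66)*1137 = (-640*√(3 - 77) + 128*66)*1137 = (-640*I*√74 + 8448)*1137 = (8448 - 640*I*√74)*1137 = 9605376 - 727680*I*√74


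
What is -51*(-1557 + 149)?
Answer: 71808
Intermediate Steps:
-51*(-1557 + 149) = -51*(-1408) = 71808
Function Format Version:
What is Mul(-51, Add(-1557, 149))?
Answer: 71808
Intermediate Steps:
Mul(-51, Add(-1557, 149)) = Mul(-51, -1408) = 71808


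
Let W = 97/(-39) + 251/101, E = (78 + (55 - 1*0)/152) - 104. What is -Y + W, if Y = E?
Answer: 15349067/598728 ≈ 25.636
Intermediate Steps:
E = -3897/152 (E = (78 + (55 + 0)*(1/152)) - 104 = (78 + 55*(1/152)) - 104 = (78 + 55/152) - 104 = 11911/152 - 104 = -3897/152 ≈ -25.638)
Y = -3897/152 ≈ -25.638
W = -8/3939 (W = 97*(-1/39) + 251*(1/101) = -97/39 + 251/101 = -8/3939 ≈ -0.0020310)
-Y + W = -1*(-3897/152) - 8/3939 = 3897/152 - 8/3939 = 15349067/598728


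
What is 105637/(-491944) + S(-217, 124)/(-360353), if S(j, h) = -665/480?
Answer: -65255877109/303897422112 ≈ -0.21473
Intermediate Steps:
S(j, h) = -133/96 (S(j, h) = -665*1/480 = -133/96)
105637/(-491944) + S(-217, 124)/(-360353) = 105637/(-491944) - 133/96/(-360353) = 105637*(-1/491944) - 133/96*(-1/360353) = -105637/491944 + 19/4941984 = -65255877109/303897422112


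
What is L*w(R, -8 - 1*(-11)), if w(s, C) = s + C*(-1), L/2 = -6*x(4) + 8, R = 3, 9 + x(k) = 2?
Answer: 0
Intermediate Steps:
x(k) = -7 (x(k) = -9 + 2 = -7)
L = 100 (L = 2*(-6*(-7) + 8) = 2*(42 + 8) = 2*50 = 100)
w(s, C) = s - C
L*w(R, -8 - 1*(-11)) = 100*(3 - (-8 - 1*(-11))) = 100*(3 - (-8 + 11)) = 100*(3 - 1*3) = 100*(3 - 3) = 100*0 = 0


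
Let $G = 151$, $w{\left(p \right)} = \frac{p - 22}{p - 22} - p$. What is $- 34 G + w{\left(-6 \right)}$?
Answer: $-5127$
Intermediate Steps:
$w{\left(p \right)} = 1 - p$ ($w{\left(p \right)} = \frac{-22 + p}{-22 + p} - p = 1 - p$)
$- 34 G + w{\left(-6 \right)} = \left(-34\right) 151 + \left(1 - -6\right) = -5134 + \left(1 + 6\right) = -5134 + 7 = -5127$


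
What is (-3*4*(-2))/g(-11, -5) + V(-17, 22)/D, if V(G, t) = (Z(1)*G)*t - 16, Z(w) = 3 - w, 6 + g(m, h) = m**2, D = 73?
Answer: -86108/8395 ≈ -10.257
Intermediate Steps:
g(m, h) = -6 + m**2
V(G, t) = -16 + 2*G*t (V(G, t) = ((3 - 1*1)*G)*t - 16 = ((3 - 1)*G)*t - 16 = (2*G)*t - 16 = 2*G*t - 16 = -16 + 2*G*t)
(-3*4*(-2))/g(-11, -5) + V(-17, 22)/D = (-3*4*(-2))/(-6 + (-11)**2) + (-16 + 2*(-17)*22)/73 = (-12*(-2))/(-6 + 121) + (-16 - 748)*(1/73) = 24/115 - 764*1/73 = 24*(1/115) - 764/73 = 24/115 - 764/73 = -86108/8395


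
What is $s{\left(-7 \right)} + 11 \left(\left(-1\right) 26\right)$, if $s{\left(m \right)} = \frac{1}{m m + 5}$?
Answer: $- \frac{15443}{54} \approx -285.98$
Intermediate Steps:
$s{\left(m \right)} = \frac{1}{5 + m^{2}}$ ($s{\left(m \right)} = \frac{1}{m^{2} + 5} = \frac{1}{5 + m^{2}}$)
$s{\left(-7 \right)} + 11 \left(\left(-1\right) 26\right) = \frac{1}{5 + \left(-7\right)^{2}} + 11 \left(\left(-1\right) 26\right) = \frac{1}{5 + 49} + 11 \left(-26\right) = \frac{1}{54} - 286 = - \frac{15443}{54}$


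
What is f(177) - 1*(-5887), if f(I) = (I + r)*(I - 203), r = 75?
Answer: -665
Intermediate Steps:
f(I) = (-203 + I)*(75 + I) (f(I) = (I + 75)*(I - 203) = (75 + I)*(-203 + I) = (-203 + I)*(75 + I))
f(177) - 1*(-5887) = (-15225 + 177² - 128*177) - 1*(-5887) = (-15225 + 31329 - 22656) + 5887 = -6552 + 5887 = -665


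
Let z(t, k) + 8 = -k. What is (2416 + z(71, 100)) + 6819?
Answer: 9127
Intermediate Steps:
z(t, k) = -8 - k
(2416 + z(71, 100)) + 6819 = (2416 + (-8 - 1*100)) + 6819 = (2416 + (-8 - 100)) + 6819 = (2416 - 108) + 6819 = 2308 + 6819 = 9127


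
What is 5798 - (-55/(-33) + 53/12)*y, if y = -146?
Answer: 40117/6 ≈ 6686.2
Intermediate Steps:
5798 - (-55/(-33) + 53/12)*y = 5798 - (-55/(-33) + 53/12)*(-146) = 5798 - (-55*(-1/33) + 53*(1/12))*(-146) = 5798 - (5/3 + 53/12)*(-146) = 5798 - 73*(-146)/12 = 5798 - 1*(-5329/6) = 5798 + 5329/6 = 40117/6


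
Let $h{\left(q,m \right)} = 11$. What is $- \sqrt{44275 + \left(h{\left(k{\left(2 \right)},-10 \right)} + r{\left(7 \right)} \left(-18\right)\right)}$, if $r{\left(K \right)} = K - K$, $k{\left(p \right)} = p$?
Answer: $- 11 \sqrt{366} \approx -210.44$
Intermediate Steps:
$r{\left(K \right)} = 0$
$- \sqrt{44275 + \left(h{\left(k{\left(2 \right)},-10 \right)} + r{\left(7 \right)} \left(-18\right)\right)} = - \sqrt{44275 + \left(11 + 0 \left(-18\right)\right)} = - \sqrt{44275 + \left(11 + 0\right)} = - \sqrt{44275 + 11} = - \sqrt{44286} = - 11 \sqrt{366}$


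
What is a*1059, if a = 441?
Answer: 467019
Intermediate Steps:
a*1059 = 441*1059 = 467019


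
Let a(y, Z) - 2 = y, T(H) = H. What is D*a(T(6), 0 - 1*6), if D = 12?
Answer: 96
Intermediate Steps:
a(y, Z) = 2 + y
D*a(T(6), 0 - 1*6) = 12*(2 + 6) = 12*8 = 96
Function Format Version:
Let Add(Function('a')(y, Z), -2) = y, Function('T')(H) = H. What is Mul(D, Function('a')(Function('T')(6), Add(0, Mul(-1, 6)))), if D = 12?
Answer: 96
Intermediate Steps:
Function('a')(y, Z) = Add(2, y)
Mul(D, Function('a')(Function('T')(6), Add(0, Mul(-1, 6)))) = Mul(12, Add(2, 6)) = Mul(12, 8) = 96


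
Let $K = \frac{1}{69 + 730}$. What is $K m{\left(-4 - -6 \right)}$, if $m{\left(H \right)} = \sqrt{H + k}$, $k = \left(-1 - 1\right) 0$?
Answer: $\frac{\sqrt{2}}{799} \approx 0.00177$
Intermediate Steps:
$k = 0$ ($k = \left(-2\right) 0 = 0$)
$m{\left(H \right)} = \sqrt{H}$ ($m{\left(H \right)} = \sqrt{H + 0} = \sqrt{H}$)
$K = \frac{1}{799} \approx 0.0012516$
$K m{\left(-4 - -6 \right)} = \frac{\sqrt{-4 - -6}}{799} = \frac{\sqrt{-4 + 6}}{799} = \frac{\sqrt{2}}{799}$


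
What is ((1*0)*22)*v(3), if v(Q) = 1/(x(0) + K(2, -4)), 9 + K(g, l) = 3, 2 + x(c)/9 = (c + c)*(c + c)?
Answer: 0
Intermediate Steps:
x(c) = -18 + 36*c**2 (x(c) = -18 + 9*((c + c)*(c + c)) = -18 + 9*((2*c)*(2*c)) = -18 + 9*(4*c**2) = -18 + 36*c**2)
K(g, l) = -6 (K(g, l) = -9 + 3 = -6)
v(Q) = -1/24 (v(Q) = 1/((-18 + 36*0**2) - 6) = 1/((-18 + 36*0) - 6) = 1/((-18 + 0) - 6) = 1/(-18 - 6) = 1/(-24) = -1/24)
((1*0)*22)*v(3) = ((1*0)*22)*(-1/24) = (0*22)*(-1/24) = 0*(-1/24) = 0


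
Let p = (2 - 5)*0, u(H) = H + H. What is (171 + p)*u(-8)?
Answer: -2736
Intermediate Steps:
u(H) = 2*H
p = 0 (p = -3*0 = 0)
(171 + p)*u(-8) = (171 + 0)*(2*(-8)) = 171*(-16) = -2736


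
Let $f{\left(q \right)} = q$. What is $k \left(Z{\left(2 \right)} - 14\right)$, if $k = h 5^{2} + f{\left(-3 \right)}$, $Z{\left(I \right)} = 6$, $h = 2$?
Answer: $-376$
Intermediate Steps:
$k = 47$ ($k = 2 \cdot 5^{2} - 3 = 2 \cdot 25 - 3 = 50 - 3 = 47$)
$k \left(Z{\left(2 \right)} - 14\right) = 47 \left(6 - 14\right) = 47 \left(-8\right) = -376$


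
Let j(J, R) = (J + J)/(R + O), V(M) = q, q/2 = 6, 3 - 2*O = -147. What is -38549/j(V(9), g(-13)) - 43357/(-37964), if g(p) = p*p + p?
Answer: -28171792329/75928 ≈ -3.7103e+5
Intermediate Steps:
O = 75 (O = 3/2 - ½*(-147) = 3/2 + 147/2 = 75)
q = 12 (q = 2*6 = 12)
V(M) = 12
g(p) = p + p² (g(p) = p² + p = p + p²)
j(J, R) = 2*J/(75 + R) (j(J, R) = (J + J)/(R + 75) = (2*J)/(75 + R) = 2*J/(75 + R))
-38549/j(V(9), g(-13)) - 43357/(-37964) = -(963725/8 - 501137*(1 - 13)/24) - 43357/(-37964) = -38549/(2*12/(75 - 13*(-12))) - 43357*(-1/37964) = -38549/(2*12/(75 + 156)) + 43357/37964 = -38549/(2*12/231) + 43357/37964 = -38549/(2*12*(1/231)) + 43357/37964 = -38549/8/77 + 43357/37964 = -38549*77/8 + 43357/37964 = -2968273/8 + 43357/37964 = -28171792329/75928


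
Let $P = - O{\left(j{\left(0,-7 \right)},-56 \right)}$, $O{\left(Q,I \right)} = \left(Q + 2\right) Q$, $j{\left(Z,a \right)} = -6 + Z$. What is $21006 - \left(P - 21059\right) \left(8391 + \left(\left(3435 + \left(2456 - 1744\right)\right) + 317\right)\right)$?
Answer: $271042971$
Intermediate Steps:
$O{\left(Q,I \right)} = Q \left(2 + Q\right)$ ($O{\left(Q,I \right)} = \left(2 + Q\right) Q = Q \left(2 + Q\right)$)
$P = -24$ ($P = - \left(-6 + 0\right) \left(2 + \left(-6 + 0\right)\right) = - \left(-6\right) \left(2 - 6\right) = - \left(-6\right) \left(-4\right) = \left(-1\right) 24 = -24$)
$21006 - \left(P - 21059\right) \left(8391 + \left(\left(3435 + \left(2456 - 1744\right)\right) + 317\right)\right) = 21006 - \left(-24 - 21059\right) \left(8391 + \left(\left(3435 + \left(2456 - 1744\right)\right) + 317\right)\right) = 21006 - - 21083 \left(8391 + \left(\left(3435 + 712\right) + 317\right)\right) = 21006 - - 21083 \left(8391 + \left(4147 + 317\right)\right) = 21006 - - 21083 \left(8391 + 4464\right) = 21006 - \left(-21083\right) 12855 = 21006 - -271021965 = 21006 + 271021965 = 271042971$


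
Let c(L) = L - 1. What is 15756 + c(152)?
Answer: 15907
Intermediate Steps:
c(L) = -1 + L
15756 + c(152) = 15756 + (-1 + 152) = 15756 + 151 = 15907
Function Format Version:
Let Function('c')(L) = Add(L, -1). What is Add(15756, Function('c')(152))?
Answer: 15907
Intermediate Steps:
Function('c')(L) = Add(-1, L)
Add(15756, Function('c')(152)) = Add(15756, Add(-1, 152)) = Add(15756, 151) = 15907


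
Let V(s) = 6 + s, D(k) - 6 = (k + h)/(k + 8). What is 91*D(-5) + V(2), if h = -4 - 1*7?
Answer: 206/3 ≈ 68.667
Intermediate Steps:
h = -11 (h = -4 - 7 = -11)
D(k) = 6 + (-11 + k)/(8 + k) (D(k) = 6 + (k - 11)/(k + 8) = 6 + (-11 + k)/(8 + k))
91*D(-5) + V(2) = 91*((37 + 7*(-5))/(8 - 5)) + (6 + 2) = 91*((37 - 35)/3) + 8 = 91*((⅓)*2) + 8 = 91*(⅔) + 8 = 182/3 + 8 = 206/3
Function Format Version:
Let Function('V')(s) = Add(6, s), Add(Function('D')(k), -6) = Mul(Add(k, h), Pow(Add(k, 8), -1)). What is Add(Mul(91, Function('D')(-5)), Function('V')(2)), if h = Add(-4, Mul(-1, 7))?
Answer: Rational(206, 3) ≈ 68.667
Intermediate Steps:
h = -11 (h = Add(-4, -7) = -11)
Function('D')(k) = Add(6, Mul(Pow(Add(8, k), -1), Add(-11, k))) (Function('D')(k) = Add(6, Mul(Add(k, -11), Pow(Add(k, 8), -1))) = Add(6, Mul(Add(-11, k), Pow(Add(8, k), -1))) = Add(6, Mul(Pow(Add(8, k), -1), Add(-11, k))))
Add(Mul(91, Function('D')(-5)), Function('V')(2)) = Add(Mul(91, Mul(Pow(Add(8, -5), -1), Add(37, Mul(7, -5)))), Add(6, 2)) = Add(Mul(91, Mul(Pow(3, -1), Add(37, -35))), 8) = Add(Mul(91, Mul(Rational(1, 3), 2)), 8) = Add(Mul(91, Rational(2, 3)), 8) = Add(Rational(182, 3), 8) = Rational(206, 3)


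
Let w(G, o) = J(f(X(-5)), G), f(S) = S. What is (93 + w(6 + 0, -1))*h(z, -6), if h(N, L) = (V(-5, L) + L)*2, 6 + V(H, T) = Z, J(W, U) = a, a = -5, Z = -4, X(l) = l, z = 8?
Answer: -2816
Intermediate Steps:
J(W, U) = -5
V(H, T) = -10 (V(H, T) = -6 - 4 = -10)
w(G, o) = -5
h(N, L) = -20 + 2*L (h(N, L) = (-10 + L)*2 = -20 + 2*L)
(93 + w(6 + 0, -1))*h(z, -6) = (93 - 5)*(-20 + 2*(-6)) = 88*(-20 - 12) = 88*(-32) = -2816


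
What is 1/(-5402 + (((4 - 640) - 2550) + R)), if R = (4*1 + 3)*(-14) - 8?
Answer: -1/8694 ≈ -0.00011502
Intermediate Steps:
R = -106 (R = (4 + 3)*(-14) - 8 = 7*(-14) - 8 = -98 - 8 = -106)
1/(-5402 + (((4 - 640) - 2550) + R)) = 1/(-5402 + (((4 - 640) - 2550) - 106)) = 1/(-5402 + ((-636 - 2550) - 106)) = 1/(-5402 + (-3186 - 106)) = 1/(-5402 - 3292) = 1/(-8694) = -1/8694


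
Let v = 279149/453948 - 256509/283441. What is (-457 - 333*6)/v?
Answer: 315878651291940/37319475823 ≈ 8464.2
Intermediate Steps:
v = -37319475823/128667475068 (v = 279149*(1/453948) - 256509*1/283441 = 279149/453948 - 256509/283441 = -37319475823/128667475068 ≈ -0.29005)
(-457 - 333*6)/v = (-457 - 333*6)/(-37319475823/128667475068) = (-457 - 1998)*(-128667475068/37319475823) = -2455*(-128667475068/37319475823) = 315878651291940/37319475823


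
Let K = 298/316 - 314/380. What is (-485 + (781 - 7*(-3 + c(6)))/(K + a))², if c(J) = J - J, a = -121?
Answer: 198938367528755625/823064458441 ≈ 2.4170e+5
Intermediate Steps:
K = 876/7505 (K = 298*(1/316) - 314*1/380 = 149/158 - 157/190 = 876/7505 ≈ 0.11672)
c(J) = 0
(-485 + (781 - 7*(-3 + c(6)))/(K + a))² = (-485 + (781 - 7*(-3 + 0))/(876/7505 - 121))² = (-485 + (781 - 7*(-3))/(-907229/7505))² = (-485 + (781 + 21)*(-7505/907229))² = (-485 + 802*(-7505/907229))² = (-485 - 6019010/907229)² = (-446025075/907229)² = 198938367528755625/823064458441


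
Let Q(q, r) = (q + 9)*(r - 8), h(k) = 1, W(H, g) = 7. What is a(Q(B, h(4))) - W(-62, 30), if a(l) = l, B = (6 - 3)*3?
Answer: -133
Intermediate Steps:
B = 9 (B = 3*3 = 9)
Q(q, r) = (-8 + r)*(9 + q) (Q(q, r) = (9 + q)*(-8 + r) = (-8 + r)*(9 + q))
a(Q(B, h(4))) - W(-62, 30) = (-72 - 8*9 + 9*1 + 9*1) - 1*7 = (-72 - 72 + 9 + 9) - 7 = -126 - 7 = -133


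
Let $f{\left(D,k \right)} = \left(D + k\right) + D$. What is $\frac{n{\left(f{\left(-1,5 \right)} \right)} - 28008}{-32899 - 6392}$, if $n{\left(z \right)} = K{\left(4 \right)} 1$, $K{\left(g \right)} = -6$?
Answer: $\frac{1334}{1871} \approx 0.71299$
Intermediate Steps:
$f{\left(D,k \right)} = k + 2 D$
$n{\left(z \right)} = -6$ ($n{\left(z \right)} = \left(-6\right) 1 = -6$)
$\frac{n{\left(f{\left(-1,5 \right)} \right)} - 28008}{-32899 - 6392} = \frac{-6 - 28008}{-32899 - 6392} = - \frac{28014}{-39291} = \left(-28014\right) \left(- \frac{1}{39291}\right) = \frac{1334}{1871}$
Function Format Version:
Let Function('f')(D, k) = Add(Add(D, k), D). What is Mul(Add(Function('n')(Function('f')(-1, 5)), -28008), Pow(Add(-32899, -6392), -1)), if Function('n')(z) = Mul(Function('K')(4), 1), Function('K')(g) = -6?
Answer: Rational(1334, 1871) ≈ 0.71299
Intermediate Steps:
Function('f')(D, k) = Add(k, Mul(2, D))
Function('n')(z) = -6 (Function('n')(z) = Mul(-6, 1) = -6)
Mul(Add(Function('n')(Function('f')(-1, 5)), -28008), Pow(Add(-32899, -6392), -1)) = Mul(Add(-6, -28008), Pow(Add(-32899, -6392), -1)) = Mul(-28014, Pow(-39291, -1)) = Mul(-28014, Rational(-1, 39291)) = Rational(1334, 1871)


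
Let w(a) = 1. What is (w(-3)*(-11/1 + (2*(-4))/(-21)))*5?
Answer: -1115/21 ≈ -53.095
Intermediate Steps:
(w(-3)*(-11/1 + (2*(-4))/(-21)))*5 = (1*(-11/1 + (2*(-4))/(-21)))*5 = (1*(-11*1 - 8*(-1/21)))*5 = (1*(-11 + 8/21))*5 = (1*(-223/21))*5 = -223/21*5 = -1115/21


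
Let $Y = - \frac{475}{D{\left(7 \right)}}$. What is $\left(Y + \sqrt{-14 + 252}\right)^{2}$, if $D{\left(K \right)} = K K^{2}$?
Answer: $\frac{28226087}{117649} - \frac{950 \sqrt{238}}{343} \approx 197.19$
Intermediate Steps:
$D{\left(K \right)} = K^{3}$
$Y = - \frac{475}{343}$ ($Y = - \frac{475}{7^{3}} = - \frac{475}{343} \approx -1.3848$)
$\left(Y + \sqrt{-14 + 252}\right)^{2} = \left(- \frac{475}{343} + \sqrt{-14 + 252}\right)^{2} = \left(- \frac{475}{343} + \sqrt{238}\right)^{2}$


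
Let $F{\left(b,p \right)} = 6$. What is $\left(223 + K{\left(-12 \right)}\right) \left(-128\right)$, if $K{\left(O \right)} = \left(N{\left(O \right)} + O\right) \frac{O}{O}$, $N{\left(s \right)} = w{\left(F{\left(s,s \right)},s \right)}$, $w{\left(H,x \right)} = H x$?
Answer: $-17792$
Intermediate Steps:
$N{\left(s \right)} = 6 s$
$K{\left(O \right)} = 7 O$ ($K{\left(O \right)} = \left(6 O + O\right) \frac{O}{O} = 7 O 1 = 7 O$)
$\left(223 + K{\left(-12 \right)}\right) \left(-128\right) = \left(223 + 7 \left(-12\right)\right) \left(-128\right) = \left(223 - 84\right) \left(-128\right) = 139 \left(-128\right) = -17792$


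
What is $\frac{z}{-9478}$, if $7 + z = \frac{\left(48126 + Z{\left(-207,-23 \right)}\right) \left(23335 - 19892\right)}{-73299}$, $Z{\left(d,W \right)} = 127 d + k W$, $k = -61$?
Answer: $\frac{11504059}{99246846} \approx 0.11591$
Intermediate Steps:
$Z{\left(d,W \right)} = - 61 W + 127 d$ ($Z{\left(d,W \right)} = 127 d - 61 W = - 61 W + 127 d$)
$z = - \frac{80528413}{73299}$ ($z = -7 + \frac{\left(48126 + \left(\left(-61\right) \left(-23\right) + 127 \left(-207\right)\right)\right) \left(23335 - 19892\right)}{-73299} = -7 + \left(48126 + \left(1403 - 26289\right)\right) 3443 \left(- \frac{1}{73299}\right) = -7 + \left(48126 - 24886\right) 3443 \left(- \frac{1}{73299}\right) = -7 + 23240 \cdot 3443 \left(- \frac{1}{73299}\right) = -7 + 80015320 \left(- \frac{1}{73299}\right) = -7 - \frac{80015320}{73299} = - \frac{80528413}{73299} \approx -1098.6$)
$\frac{z}{-9478} = - \frac{80528413}{73299 \left(-9478\right)} = \left(- \frac{80528413}{73299}\right) \left(- \frac{1}{9478}\right) = \frac{11504059}{99246846}$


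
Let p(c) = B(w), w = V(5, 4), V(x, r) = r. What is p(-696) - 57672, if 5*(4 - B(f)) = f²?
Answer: -288356/5 ≈ -57671.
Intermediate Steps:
w = 4
B(f) = 4 - f²/5
p(c) = ⅘ (p(c) = 4 - ⅕*4² = 4 - ⅕*16 = 4 - 16/5 = ⅘)
p(-696) - 57672 = ⅘ - 57672 = -288356/5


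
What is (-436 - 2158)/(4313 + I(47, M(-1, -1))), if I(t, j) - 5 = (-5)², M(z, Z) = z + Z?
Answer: -2594/4343 ≈ -0.59728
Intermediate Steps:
M(z, Z) = Z + z
I(t, j) = 30 (I(t, j) = 5 + (-5)² = 5 + 25 = 30)
(-436 - 2158)/(4313 + I(47, M(-1, -1))) = (-436 - 2158)/(4313 + 30) = -2594/4343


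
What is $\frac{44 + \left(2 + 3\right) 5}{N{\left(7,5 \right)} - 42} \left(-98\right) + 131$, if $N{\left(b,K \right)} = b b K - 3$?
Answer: $\frac{9719}{100} \approx 97.19$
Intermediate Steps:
$N{\left(b,K \right)} = -3 + K b^{2}$ ($N{\left(b,K \right)} = b^{2} K - 3 = K b^{2} - 3 = -3 + K b^{2}$)
$\frac{44 + \left(2 + 3\right) 5}{N{\left(7,5 \right)} - 42} \left(-98\right) + 131 = \frac{44 + \left(2 + 3\right) 5}{\left(-3 + 5 \cdot 7^{2}\right) - 42} \left(-98\right) + 131 = \frac{44 + 5 \cdot 5}{\left(-3 + 5 \cdot 49\right) - 42} \left(-98\right) + 131 = \frac{44 + 25}{\left(-3 + 245\right) - 42} \left(-98\right) + 131 = \frac{69}{242 - 42} \left(-98\right) + 131 = \frac{69}{200} \left(-98\right) + 131 = - \frac{3381}{100} + 131 = \frac{9719}{100}$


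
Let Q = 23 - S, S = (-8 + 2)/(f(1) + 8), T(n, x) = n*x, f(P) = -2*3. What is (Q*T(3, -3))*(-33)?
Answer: 7722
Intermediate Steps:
f(P) = -6
S = -3 (S = (-8 + 2)/(-6 + 8) = -6/2 = -6*1/2 = -3)
Q = 26 (Q = 23 - 1*(-3) = 23 + 3 = 26)
(Q*T(3, -3))*(-33) = (26*(3*(-3)))*(-33) = (26*(-9))*(-33) = -234*(-33) = 7722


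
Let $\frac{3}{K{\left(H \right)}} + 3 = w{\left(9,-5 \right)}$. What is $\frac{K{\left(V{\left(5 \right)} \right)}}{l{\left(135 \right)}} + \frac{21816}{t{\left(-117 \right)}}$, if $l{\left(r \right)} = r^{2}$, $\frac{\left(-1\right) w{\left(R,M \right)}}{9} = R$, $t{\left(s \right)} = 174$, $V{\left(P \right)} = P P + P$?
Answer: $\frac{1855450771}{14798700} \approx 125.38$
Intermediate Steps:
$V{\left(P \right)} = P + P^{2}$ ($V{\left(P \right)} = P^{2} + P = P + P^{2}$)
$w{\left(R,M \right)} = - 9 R$
$K{\left(H \right)} = - \frac{1}{28}$ ($K{\left(H \right)} = \frac{3}{-3 - 81} = \frac{3}{-84} = 3 \left(- \frac{1}{84}\right) = - \frac{1}{28}$)
$\frac{K{\left(V{\left(5 \right)} \right)}}{l{\left(135 \right)}} + \frac{21816}{t{\left(-117 \right)}} = - \frac{1}{28 \cdot 135^{2}} + \frac{21816}{174} = - \frac{1}{28 \cdot 18225} + 21816 \cdot \frac{1}{174} = \left(- \frac{1}{28}\right) \frac{1}{18225} + \frac{3636}{29} = - \frac{1}{510300} + \frac{3636}{29} = \frac{1855450771}{14798700}$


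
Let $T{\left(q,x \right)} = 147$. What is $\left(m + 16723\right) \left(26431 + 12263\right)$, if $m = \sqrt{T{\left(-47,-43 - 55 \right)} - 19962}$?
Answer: $647079762 + 38694 i \sqrt{19815} \approx 6.4708 \cdot 10^{8} + 5.4468 \cdot 10^{6} i$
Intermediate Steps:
$m = i \sqrt{19815}$ ($m = \sqrt{147 - 19962} = \sqrt{-19815} = i \sqrt{19815} \approx 140.77 i$)
$\left(m + 16723\right) \left(26431 + 12263\right) = \left(i \sqrt{19815} + 16723\right) \left(26431 + 12263\right) = \left(16723 + i \sqrt{19815}\right) 38694 = 647079762 + 38694 i \sqrt{19815}$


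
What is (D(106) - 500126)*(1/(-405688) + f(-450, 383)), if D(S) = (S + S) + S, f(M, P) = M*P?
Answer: 4368342337219276/50711 ≈ 8.6142e+10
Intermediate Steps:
D(S) = 3*S (D(S) = 2*S + S = 3*S)
(D(106) - 500126)*(1/(-405688) + f(-450, 383)) = (3*106 - 500126)*(1/(-405688) - 450*383) = (318 - 500126)*(-1/405688 - 172350) = -499808*(-69920326801/405688) = 4368342337219276/50711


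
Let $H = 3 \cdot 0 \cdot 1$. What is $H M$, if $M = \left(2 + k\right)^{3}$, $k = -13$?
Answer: $0$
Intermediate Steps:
$H = 0$ ($H = 0 \cdot 1 = 0$)
$M = -1331$ ($M = \left(2 - 13\right)^{3} = \left(-11\right)^{3} = -1331$)
$H M = 0 \left(-1331\right) = 0$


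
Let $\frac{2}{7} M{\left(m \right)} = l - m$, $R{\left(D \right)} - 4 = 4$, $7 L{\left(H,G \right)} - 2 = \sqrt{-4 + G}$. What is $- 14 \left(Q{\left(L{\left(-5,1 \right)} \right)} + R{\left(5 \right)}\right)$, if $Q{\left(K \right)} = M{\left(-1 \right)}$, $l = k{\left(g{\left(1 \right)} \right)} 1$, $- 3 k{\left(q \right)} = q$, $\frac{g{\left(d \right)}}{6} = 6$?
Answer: $427$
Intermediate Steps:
$g{\left(d \right)} = 36$ ($g{\left(d \right)} = 6 \cdot 6 = 36$)
$L{\left(H,G \right)} = \frac{2}{7} + \frac{\sqrt{-4 + G}}{7}$
$R{\left(D \right)} = 8$ ($R{\left(D \right)} = 4 + 4 = 8$)
$k{\left(q \right)} = - \frac{q}{3}$
$l = -12$ ($l = \left(- \frac{1}{3}\right) 36 \cdot 1 = \left(-12\right) 1 = -12$)
$M{\left(m \right)} = -42 - \frac{7 m}{2}$ ($M{\left(m \right)} = \frac{7 \left(-12 - m\right)}{2} = -42 - \frac{7 m}{2}$)
$Q{\left(K \right)} = - \frac{77}{2}$ ($Q{\left(K \right)} = -42 - - \frac{7}{2} = -42 + \frac{7}{2} = - \frac{77}{2}$)
$- 14 \left(Q{\left(L{\left(-5,1 \right)} \right)} + R{\left(5 \right)}\right) = - 14 \left(- \frac{77}{2} + 8\right) = \left(-14\right) \left(- \frac{61}{2}\right) = 427$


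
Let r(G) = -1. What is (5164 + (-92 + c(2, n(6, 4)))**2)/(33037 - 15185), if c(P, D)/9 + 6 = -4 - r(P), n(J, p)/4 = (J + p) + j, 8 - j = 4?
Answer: 35093/17852 ≈ 1.9658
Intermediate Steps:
j = 4 (j = 8 - 1*4 = 8 - 4 = 4)
n(J, p) = 16 + 4*J + 4*p (n(J, p) = 4*((J + p) + 4) = 4*(4 + J + p) = 16 + 4*J + 4*p)
c(P, D) = -81 (c(P, D) = -54 + 9*(-4 - 1*(-1)) = -54 + 9*(-4 + 1) = -54 + 9*(-3) = -54 - 27 = -81)
(5164 + (-92 + c(2, n(6, 4)))**2)/(33037 - 15185) = (5164 + (-92 - 81)**2)/(33037 - 15185) = (5164 + (-173)**2)/17852 = (5164 + 29929)*(1/17852) = 35093*(1/17852) = 35093/17852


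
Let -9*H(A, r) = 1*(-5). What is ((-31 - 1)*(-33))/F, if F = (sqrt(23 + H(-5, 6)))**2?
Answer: 2376/53 ≈ 44.830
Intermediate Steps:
H(A, r) = 5/9 (H(A, r) = -(-5)/9 = -1/9*(-5) = 5/9)
F = 212/9 (F = (sqrt(23 + 5/9))**2 = (sqrt(212/9))**2 = (2*sqrt(53)/3)**2 = 212/9 ≈ 23.556)
((-31 - 1)*(-33))/F = ((-31 - 1)*(-33))/(212/9) = -32*(-33)*(9/212) = 1056*(9/212) = 2376/53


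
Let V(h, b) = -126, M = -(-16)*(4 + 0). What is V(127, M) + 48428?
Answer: 48302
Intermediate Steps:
M = 64 (M = -(-16)*4 = -4*(-16) = 64)
V(127, M) + 48428 = -126 + 48428 = 48302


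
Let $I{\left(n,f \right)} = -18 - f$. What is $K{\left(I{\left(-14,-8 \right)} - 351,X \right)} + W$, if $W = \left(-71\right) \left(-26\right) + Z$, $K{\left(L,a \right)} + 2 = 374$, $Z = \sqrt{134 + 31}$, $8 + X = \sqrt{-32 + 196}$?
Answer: $2218 + \sqrt{165} \approx 2230.8$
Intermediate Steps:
$X = -8 + 2 \sqrt{41}$ ($X = -8 + \sqrt{-32 + 196} = -8 + \sqrt{164} = -8 + 2 \sqrt{41} \approx 4.8063$)
$Z = \sqrt{165} \approx 12.845$
$K{\left(L,a \right)} = 372$ ($K{\left(L,a \right)} = -2 + 374 = 372$)
$W = 1846 + \sqrt{165}$ ($W = \left(-71\right) \left(-26\right) + \sqrt{165} = 1846 + \sqrt{165} \approx 1858.8$)
$K{\left(I{\left(-14,-8 \right)} - 351,X \right)} + W = 372 + \left(1846 + \sqrt{165}\right) = 2218 + \sqrt{165}$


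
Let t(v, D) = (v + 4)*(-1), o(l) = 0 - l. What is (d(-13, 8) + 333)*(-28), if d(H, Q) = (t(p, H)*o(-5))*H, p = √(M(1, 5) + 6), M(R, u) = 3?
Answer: -22064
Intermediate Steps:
p = 3 (p = √(3 + 6) = √9 = 3)
o(l) = -l
t(v, D) = -4 - v (t(v, D) = (4 + v)*(-1) = -4 - v)
d(H, Q) = -35*H (d(H, Q) = ((-4 - 1*3)*(-1*(-5)))*H = ((-4 - 3)*5)*H = (-7*5)*H = -35*H)
(d(-13, 8) + 333)*(-28) = (-35*(-13) + 333)*(-28) = (455 + 333)*(-28) = 788*(-28) = -22064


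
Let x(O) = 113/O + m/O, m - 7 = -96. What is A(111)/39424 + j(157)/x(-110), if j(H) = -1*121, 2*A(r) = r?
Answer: 131183693/236544 ≈ 554.58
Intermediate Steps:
m = -89 (m = 7 - 96 = -89)
A(r) = r/2
x(O) = 24/O (x(O) = 113/O - 89/O = 24/O)
j(H) = -121
A(111)/39424 + j(157)/x(-110) = ((1/2)*111)/39424 - 121/(24/(-110)) = (111/2)*(1/39424) - 121/(24*(-1/110)) = 111/78848 - 121/(-12/55) = 111/78848 - 121*(-55/12) = 111/78848 + 6655/12 = 131183693/236544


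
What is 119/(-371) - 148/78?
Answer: -4585/2067 ≈ -2.2182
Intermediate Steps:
119/(-371) - 148/78 = 119*(-1/371) - 148*1/78 = -17/53 - 74/39 = -4585/2067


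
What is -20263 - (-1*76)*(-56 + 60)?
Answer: -19959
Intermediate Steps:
-20263 - (-1*76)*(-56 + 60) = -20263 - (-76)*4 = -20263 - 1*(-304) = -20263 + 304 = -19959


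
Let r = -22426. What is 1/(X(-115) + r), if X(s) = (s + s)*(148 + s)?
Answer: -1/30016 ≈ -3.3316e-5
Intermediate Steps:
X(s) = 2*s*(148 + s) (X(s) = (2*s)*(148 + s) = 2*s*(148 + s))
1/(X(-115) + r) = 1/(2*(-115)*(148 - 115) - 22426) = 1/(2*(-115)*33 - 22426) = 1/(-7590 - 22426) = 1/(-30016) = -1/30016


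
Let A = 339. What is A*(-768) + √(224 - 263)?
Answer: -260352 + I*√39 ≈ -2.6035e+5 + 6.245*I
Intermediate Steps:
A*(-768) + √(224 - 263) = 339*(-768) + √(224 - 263) = -260352 + √(-39) = -260352 + I*√39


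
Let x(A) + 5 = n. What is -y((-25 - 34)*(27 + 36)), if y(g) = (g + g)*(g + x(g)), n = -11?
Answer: -27751122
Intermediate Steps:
x(A) = -16 (x(A) = -5 - 11 = -16)
y(g) = 2*g*(-16 + g) (y(g) = (g + g)*(g - 16) = (2*g)*(-16 + g) = 2*g*(-16 + g))
-y((-25 - 34)*(27 + 36)) = -2*(-25 - 34)*(27 + 36)*(-16 + (-25 - 34)*(27 + 36)) = -2*(-59*63)*(-16 - 59*63) = -2*(-3717)*(-16 - 3717) = -2*(-3717)*(-3733) = -1*27751122 = -27751122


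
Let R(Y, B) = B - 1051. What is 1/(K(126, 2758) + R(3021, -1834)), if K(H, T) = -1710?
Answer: -1/4595 ≈ -0.00021763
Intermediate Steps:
R(Y, B) = -1051 + B
1/(K(126, 2758) + R(3021, -1834)) = 1/(-1710 + (-1051 - 1834)) = 1/(-1710 - 2885) = 1/(-4595) = -1/4595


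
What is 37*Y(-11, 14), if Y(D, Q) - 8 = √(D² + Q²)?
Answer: 296 + 37*√317 ≈ 954.77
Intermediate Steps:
Y(D, Q) = 8 + √(D² + Q²)
37*Y(-11, 14) = 37*(8 + √((-11)² + 14²)) = 37*(8 + √(121 + 196)) = 37*(8 + √317) = 296 + 37*√317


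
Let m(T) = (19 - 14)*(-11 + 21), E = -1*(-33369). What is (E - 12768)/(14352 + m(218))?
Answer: 20601/14402 ≈ 1.4304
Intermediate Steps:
E = 33369
m(T) = 50 (m(T) = 5*10 = 50)
(E - 12768)/(14352 + m(218)) = (33369 - 12768)/(14352 + 50) = 20601/14402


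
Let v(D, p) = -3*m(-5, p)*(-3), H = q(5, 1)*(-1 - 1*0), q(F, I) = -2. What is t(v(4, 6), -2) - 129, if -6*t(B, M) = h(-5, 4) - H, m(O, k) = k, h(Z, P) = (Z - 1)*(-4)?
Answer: -398/3 ≈ -132.67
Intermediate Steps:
h(Z, P) = 4 - 4*Z (h(Z, P) = (-1 + Z)*(-4) = 4 - 4*Z)
H = 2 (H = -2*(-1 - 1*0) = -2*(-1 + 0) = -2*(-1) = 2)
v(D, p) = 9*p (v(D, p) = -3*p*(-3) = 9*p)
t(B, M) = -11/3 (t(B, M) = -((4 - 4*(-5)) - 1*2)/6 = -((4 + 20) - 2)/6 = -(24 - 2)/6 = -⅙*22 = -11/3)
t(v(4, 6), -2) - 129 = -11/3 - 129 = -398/3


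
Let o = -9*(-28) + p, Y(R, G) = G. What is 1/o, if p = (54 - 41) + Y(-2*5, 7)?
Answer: 1/272 ≈ 0.0036765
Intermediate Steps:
p = 20 (p = (54 - 41) + 7 = 13 + 7 = 20)
o = 272 (o = -9*(-28) + 20 = 252 + 20 = 272)
1/o = 1/272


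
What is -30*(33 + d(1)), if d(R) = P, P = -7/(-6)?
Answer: -1025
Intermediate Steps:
P = 7/6 (P = -7*(-1/6) = 7/6 ≈ 1.1667)
d(R) = 7/6
-30*(33 + d(1)) = -30*(33 + 7/6) = -30*205/6 = -1025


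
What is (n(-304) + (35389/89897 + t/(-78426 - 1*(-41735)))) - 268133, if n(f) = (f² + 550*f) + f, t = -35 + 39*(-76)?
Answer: -1132082294394865/3298410827 ≈ -3.4322e+5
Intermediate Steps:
t = -2999 (t = -35 - 2964 = -2999)
n(f) = f² + 551*f
(n(-304) + (35389/89897 + t/(-78426 - 1*(-41735)))) - 268133 = (-304*(551 - 304) + (35389/89897 - 2999/(-78426 - 1*(-41735)))) - 268133 = (-304*247 + (35389*(1/89897) - 2999/(-78426 + 41735))) - 268133 = (-75088 + (35389/89897 - 2999/(-36691))) - 268133 = (-75088 + (35389/89897 - 2999*(-1/36691))) - 268133 = (-75088 + (35389/89897 + 2999/36691)) - 268133 = (-75088 + 1568058902/3298410827) - 268133 = -247669504118874/3298410827 - 268133 = -1132082294394865/3298410827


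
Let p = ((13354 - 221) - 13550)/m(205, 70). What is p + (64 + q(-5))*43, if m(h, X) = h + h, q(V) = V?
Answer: 1039753/410 ≈ 2536.0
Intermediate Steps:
m(h, X) = 2*h
p = -417/410 (p = ((13354 - 221) - 13550)/((2*205)) = (13133 - 13550)/410 = -417*1/410 = -417/410 ≈ -1.0171)
p + (64 + q(-5))*43 = -417/410 + (64 - 5)*43 = -417/410 + 59*43 = -417/410 + 2537 = 1039753/410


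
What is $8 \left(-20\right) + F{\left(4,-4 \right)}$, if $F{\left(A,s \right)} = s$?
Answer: $-164$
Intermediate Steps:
$8 \left(-20\right) + F{\left(4,-4 \right)} = 8 \left(-20\right) - 4 = -160 - 4 = -164$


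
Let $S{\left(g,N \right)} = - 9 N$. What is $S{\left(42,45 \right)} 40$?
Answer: $-16200$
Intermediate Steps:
$S{\left(42,45 \right)} 40 = \left(-9\right) 45 \cdot 40 = \left(-405\right) 40 = -16200$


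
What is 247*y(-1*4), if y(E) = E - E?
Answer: 0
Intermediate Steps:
y(E) = 0
247*y(-1*4) = 247*0 = 0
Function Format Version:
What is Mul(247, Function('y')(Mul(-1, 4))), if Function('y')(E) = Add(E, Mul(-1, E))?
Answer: 0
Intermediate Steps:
Function('y')(E) = 0
Mul(247, Function('y')(Mul(-1, 4))) = Mul(247, 0) = 0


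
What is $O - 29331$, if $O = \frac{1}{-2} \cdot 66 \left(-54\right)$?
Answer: $-27549$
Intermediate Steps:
$O = 1782$ ($O = \left(- \frac{1}{2}\right) 66 \left(-54\right) = \left(-33\right) \left(-54\right) = 1782$)
$O - 29331 = 1782 - 29331 = -27549$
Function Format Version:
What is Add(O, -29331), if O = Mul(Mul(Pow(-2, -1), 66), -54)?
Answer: -27549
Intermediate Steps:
O = 1782 (O = Mul(Mul(Rational(-1, 2), 66), -54) = Mul(-33, -54) = 1782)
Add(O, -29331) = Add(1782, -29331) = -27549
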